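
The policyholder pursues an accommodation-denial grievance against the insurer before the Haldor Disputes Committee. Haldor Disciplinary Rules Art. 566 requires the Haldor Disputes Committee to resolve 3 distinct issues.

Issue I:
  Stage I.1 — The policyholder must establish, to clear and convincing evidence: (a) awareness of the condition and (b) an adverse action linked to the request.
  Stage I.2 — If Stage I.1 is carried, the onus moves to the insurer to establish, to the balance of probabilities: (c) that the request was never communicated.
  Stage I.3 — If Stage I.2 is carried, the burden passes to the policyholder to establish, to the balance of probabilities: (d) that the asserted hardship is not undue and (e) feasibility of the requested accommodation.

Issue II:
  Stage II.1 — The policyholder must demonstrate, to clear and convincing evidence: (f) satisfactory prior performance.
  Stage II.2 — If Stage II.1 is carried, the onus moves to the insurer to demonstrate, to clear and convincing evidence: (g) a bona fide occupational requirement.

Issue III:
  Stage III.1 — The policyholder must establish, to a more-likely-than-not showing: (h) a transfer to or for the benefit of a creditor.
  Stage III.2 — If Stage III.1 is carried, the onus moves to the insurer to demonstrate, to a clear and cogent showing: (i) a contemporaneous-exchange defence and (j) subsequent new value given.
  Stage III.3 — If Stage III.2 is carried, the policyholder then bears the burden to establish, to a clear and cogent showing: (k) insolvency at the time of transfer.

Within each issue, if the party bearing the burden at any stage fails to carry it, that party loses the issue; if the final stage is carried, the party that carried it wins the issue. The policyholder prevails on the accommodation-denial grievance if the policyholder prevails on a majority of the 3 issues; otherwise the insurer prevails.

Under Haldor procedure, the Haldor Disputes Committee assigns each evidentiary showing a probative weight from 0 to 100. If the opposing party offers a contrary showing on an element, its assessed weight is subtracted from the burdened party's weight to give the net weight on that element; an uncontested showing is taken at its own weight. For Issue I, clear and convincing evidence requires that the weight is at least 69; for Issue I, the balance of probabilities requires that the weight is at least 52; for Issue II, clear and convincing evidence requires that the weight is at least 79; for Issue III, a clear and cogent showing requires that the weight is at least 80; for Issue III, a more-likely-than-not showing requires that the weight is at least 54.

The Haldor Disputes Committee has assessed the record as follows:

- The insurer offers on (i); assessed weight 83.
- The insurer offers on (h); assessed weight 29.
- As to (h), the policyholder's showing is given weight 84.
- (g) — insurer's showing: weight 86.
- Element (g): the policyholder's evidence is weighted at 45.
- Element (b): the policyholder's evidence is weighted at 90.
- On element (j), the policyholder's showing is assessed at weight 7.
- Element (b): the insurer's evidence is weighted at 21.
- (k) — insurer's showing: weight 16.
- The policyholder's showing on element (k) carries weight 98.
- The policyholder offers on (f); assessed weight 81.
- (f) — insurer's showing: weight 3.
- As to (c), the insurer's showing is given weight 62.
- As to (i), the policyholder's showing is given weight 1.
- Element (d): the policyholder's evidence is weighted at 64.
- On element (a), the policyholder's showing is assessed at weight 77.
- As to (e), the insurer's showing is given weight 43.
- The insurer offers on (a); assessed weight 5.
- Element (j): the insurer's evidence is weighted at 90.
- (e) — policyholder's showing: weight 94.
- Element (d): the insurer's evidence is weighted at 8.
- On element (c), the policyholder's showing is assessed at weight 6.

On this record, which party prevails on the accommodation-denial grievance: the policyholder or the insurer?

insurer

— Issue I —
Stage I.1 — burden on policyholder; standard: clear and convincing evidence (weight is at least 69).
    (a): 77 − 5 = 72 ≥ 69 [met]
    (b): 90 − 21 = 69 ≥ 69 [met]
  All elements met. The burden passes to the insurer.
Stage I.2 — burden on insurer; standard: the balance of probabilities (weight is at least 52).
    (c): 62 − 6 = 56 ≥ 52 [met]
  All elements met. The burden passes to the policyholder.
Stage I.3 — burden on policyholder; standard: the balance of probabilities (weight is at least 52).
    (d): 64 − 8 = 56 ≥ 52 [met]
    (e): 94 − 43 = 51 < 52 [not met]
  The policyholder does not carry Stage I.3.
So the insurer prevails on this issue.
— Issue II —
Stage II.1 (policyholder, clear and convincing evidence, weight is at least 79): (f) net 81−3=78 < 79 — fails.
  Stage II.1 not carried; the policyholder fails its burden.
The analysis ends at Stage II.1; the insurer prevails on this issue.
— Issue III —
Stage III.1 — burden on policyholder; standard: a more-likely-than-not showing (weight is at least 54).
    (h): 84 − 29 = 55 ≥ 54 [met]
  Stage III.1 carried; the burden shifts to the insurer.
Stage III.2 — burden on insurer; standard: a clear and cogent showing (weight is at least 80).
    (i): 83 − 1 = 82 ≥ 80 [met]
    (j): 90 − 7 = 83 ≥ 80 [met]
  All elements met. The burden passes to the policyholder.
Stage III.3 — burden on policyholder; standard: a clear and cogent showing (weight is at least 80).
    (k): 98 − 16 = 82 ≥ 80 [met]
  All elements met at the final stage.
All stages carried — the policyholder prevails on this issue.
Per-issue: Issue I → insurer; Issue II → insurer; Issue III → policyholder. The policyholder must prevail on a majority of issues; overall, the insurer prevails.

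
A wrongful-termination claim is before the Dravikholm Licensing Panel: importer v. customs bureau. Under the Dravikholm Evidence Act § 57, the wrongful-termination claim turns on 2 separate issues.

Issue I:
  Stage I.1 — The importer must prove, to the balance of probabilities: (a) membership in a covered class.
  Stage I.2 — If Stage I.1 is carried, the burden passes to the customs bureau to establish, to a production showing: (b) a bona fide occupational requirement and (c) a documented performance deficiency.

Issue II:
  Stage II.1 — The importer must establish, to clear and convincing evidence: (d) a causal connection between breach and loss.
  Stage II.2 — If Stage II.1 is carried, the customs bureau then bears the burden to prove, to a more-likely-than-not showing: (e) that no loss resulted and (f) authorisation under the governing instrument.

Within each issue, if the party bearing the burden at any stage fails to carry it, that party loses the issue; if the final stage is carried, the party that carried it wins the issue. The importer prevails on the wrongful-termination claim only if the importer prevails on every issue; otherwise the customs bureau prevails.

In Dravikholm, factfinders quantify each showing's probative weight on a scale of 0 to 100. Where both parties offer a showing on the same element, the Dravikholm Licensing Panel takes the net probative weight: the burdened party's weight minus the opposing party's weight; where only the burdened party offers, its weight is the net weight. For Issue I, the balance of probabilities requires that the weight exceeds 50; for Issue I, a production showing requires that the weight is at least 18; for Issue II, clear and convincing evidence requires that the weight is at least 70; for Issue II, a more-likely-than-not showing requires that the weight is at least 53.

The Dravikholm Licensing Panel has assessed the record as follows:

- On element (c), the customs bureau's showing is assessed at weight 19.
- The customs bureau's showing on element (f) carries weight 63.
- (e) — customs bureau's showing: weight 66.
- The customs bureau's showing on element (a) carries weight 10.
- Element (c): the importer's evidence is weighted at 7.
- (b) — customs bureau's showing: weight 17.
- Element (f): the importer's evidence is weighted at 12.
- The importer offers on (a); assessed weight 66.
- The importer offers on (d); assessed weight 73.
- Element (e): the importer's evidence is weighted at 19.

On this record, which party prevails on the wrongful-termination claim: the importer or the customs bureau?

importer

— Issue I —
At Stage I.1 the importer must meet the balance of probabilities (weight exceeds 50): on (a) the weight is 66 less the opposing 10 gives net 56, which does exceed 50, so (a) meets the standard.
  Stage I.1 carried; the burden shifts to the customs bureau.
At Stage I.2 the customs bureau must meet a production showing (weight is at least 18): on (b) the weight is 17, which does not reach 18, so (b) does not meet the standard; on (c) the weight is 19 less the opposing 7 gives net 12, which does not reach 18, so (c) does not meet the standard.
  Stage I.2 not carried; the customs bureau fails its burden.
So the importer prevails on this issue.
— Issue II —
Stage II.1 (importer, clear and convincing evidence, weight is at least 70): (d) 73 ≥ 70 — meets.
  Stage II.1 is satisfied; the onus moves to the customs bureau.
Stage II.2 (customs bureau, a more-likely-than-not showing, weight is at least 53): (e) net 66−19=47 < 53 — fails; (f) net 63−12=51 < 53 — fails.
  The customs bureau does not carry Stage II.2.
The importer prevails on this issue.
Per-issue: Issue I → importer; Issue II → importer. The importer must prevail on every issue; overall, the importer prevails.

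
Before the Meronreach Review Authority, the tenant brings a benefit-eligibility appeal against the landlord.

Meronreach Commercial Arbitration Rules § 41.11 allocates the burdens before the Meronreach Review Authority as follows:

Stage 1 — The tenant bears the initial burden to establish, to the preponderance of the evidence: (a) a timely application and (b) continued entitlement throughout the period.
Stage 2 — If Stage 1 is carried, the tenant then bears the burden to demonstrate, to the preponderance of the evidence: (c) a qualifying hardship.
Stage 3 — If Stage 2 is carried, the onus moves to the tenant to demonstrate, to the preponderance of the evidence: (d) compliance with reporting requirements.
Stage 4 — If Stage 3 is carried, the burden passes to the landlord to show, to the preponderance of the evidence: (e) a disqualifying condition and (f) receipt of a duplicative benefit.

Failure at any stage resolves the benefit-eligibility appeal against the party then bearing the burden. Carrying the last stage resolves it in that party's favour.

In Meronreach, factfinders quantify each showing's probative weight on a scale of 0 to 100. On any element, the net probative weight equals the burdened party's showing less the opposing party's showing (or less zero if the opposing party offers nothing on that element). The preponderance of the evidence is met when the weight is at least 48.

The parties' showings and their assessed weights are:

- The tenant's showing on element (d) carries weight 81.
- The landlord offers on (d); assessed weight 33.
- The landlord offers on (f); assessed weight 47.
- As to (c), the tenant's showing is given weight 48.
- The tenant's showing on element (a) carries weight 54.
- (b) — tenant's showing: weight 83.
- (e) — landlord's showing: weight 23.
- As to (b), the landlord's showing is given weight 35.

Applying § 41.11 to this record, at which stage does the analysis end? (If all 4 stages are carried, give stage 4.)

stage 4

Stage 1 — burden on tenant; standard: the preponderance of the evidence (weight is at least 48).
    (a): 54 ≥ 48 [met]
    (b): 83 − 35 = 48 ≥ 48 [met]
  All elements met. The tenant retains the burden for Stage 2.
Stage 2 — burden on tenant; standard: the preponderance of the evidence (weight is at least 48).
    (c): 48 ≥ 48 [met]
  Stage 2 is satisfied; the tenant continues to bear the burden.
Stage 3 — burden on tenant; standard: the preponderance of the evidence (weight is at least 48).
    (d): 81 − 33 = 48 ≥ 48 [met]
  All elements met. The burden passes to the landlord.
Stage 4 — burden on landlord; standard: the preponderance of the evidence (weight is at least 48).
    (e): 23 < 48 [not met]
    (f): 47 < 48 [not met]
  The landlord does not carry Stage 4.
The tenant prevails.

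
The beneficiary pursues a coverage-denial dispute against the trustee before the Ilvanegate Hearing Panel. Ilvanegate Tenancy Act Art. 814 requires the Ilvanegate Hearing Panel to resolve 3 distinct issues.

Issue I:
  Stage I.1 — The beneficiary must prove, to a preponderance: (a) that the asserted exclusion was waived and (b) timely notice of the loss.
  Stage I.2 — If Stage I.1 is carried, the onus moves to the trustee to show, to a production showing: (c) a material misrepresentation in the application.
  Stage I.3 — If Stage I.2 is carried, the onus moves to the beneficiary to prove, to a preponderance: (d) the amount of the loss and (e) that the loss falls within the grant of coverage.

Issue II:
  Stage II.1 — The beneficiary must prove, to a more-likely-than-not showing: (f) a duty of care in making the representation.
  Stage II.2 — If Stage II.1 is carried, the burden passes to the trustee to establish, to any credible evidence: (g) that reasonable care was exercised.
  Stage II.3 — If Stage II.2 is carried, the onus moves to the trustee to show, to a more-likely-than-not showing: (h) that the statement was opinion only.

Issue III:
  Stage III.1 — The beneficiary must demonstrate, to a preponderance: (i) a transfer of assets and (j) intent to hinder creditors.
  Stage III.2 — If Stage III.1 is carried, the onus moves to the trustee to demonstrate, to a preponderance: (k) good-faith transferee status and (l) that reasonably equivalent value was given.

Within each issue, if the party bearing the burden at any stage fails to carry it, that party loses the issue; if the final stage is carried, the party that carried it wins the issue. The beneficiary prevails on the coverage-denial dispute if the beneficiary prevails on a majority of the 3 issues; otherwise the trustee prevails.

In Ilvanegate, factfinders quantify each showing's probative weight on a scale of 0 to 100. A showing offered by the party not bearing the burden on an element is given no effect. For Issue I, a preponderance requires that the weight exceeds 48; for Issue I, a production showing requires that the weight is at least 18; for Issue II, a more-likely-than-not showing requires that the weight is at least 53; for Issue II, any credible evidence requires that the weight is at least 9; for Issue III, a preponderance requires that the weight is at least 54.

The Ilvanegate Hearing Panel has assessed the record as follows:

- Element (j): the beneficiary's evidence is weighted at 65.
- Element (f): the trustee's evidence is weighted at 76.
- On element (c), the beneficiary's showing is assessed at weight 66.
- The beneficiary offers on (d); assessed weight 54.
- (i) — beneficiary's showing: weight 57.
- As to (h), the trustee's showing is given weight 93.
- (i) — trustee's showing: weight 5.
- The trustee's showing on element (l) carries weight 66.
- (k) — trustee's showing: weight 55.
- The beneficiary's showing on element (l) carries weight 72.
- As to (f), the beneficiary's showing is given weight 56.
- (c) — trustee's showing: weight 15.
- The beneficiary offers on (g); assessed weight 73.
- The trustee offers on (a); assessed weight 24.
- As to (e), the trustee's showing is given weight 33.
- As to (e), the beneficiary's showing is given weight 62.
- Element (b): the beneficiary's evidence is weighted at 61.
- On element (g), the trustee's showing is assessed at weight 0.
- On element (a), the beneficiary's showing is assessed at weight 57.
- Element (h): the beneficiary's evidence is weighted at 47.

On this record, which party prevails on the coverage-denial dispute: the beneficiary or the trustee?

— Issue I —
Stage I.1 — burden on beneficiary; standard: a preponderance (weight exceeds 48).
    (a): 57 (trustee's 24 disregarded) > 48 [met]
    (b): 61 > 48 [met]
  All elements met. The burden passes to the trustee.
Stage I.2 — burden on trustee; standard: a production showing (weight is at least 18).
    (c): 15 (beneficiary's 66 disregarded) < 18 [not met]
  Stage I.2 not carried; the trustee fails its burden.
The analysis ends at Stage I.2; the beneficiary prevails on this issue.
— Issue II —
Stage II.1 — burden on beneficiary; standard: a more-likely-than-not showing (weight is at least 53).
    (f): 56 (trustee's 76 disregarded) ≥ 53 [met]
  All elements met. The burden passes to the trustee.
Stage II.2 — burden on trustee; standard: any credible evidence (weight is at least 9).
    (g): 0 (beneficiary's 73 disregarded) < 9 [not met]
  Stage II.2 not carried; the trustee fails its burden.
The analysis ends at Stage II.2; the beneficiary prevails on this issue.
— Issue III —
At Stage III.1 the beneficiary must meet a preponderance (weight is at least 54): on (i) the weight is 57 (the trustee's 5 is given no effect), ≥ 54, so (i) meets the standard; on (j) the weight is 65, ≥ 54, so (j) meets the standard.
  All elements met. The burden passes to the trustee.
At Stage III.2 the trustee must meet a preponderance (weight is at least 54): on (k) the weight is 55, ≥ 54, so (k) meets the standard; on (l) the weight is 66 (the beneficiary's 72 is given no effect), ≥ 54, so (l) meets the standard.
  Stage III.2 carried; the final stage is satisfied.
All stages carried — the trustee prevails on this issue.
Per-issue: Issue I → beneficiary; Issue II → beneficiary; Issue III → trustee. The beneficiary must prevail on a majority of issues; overall, the beneficiary prevails.

beneficiary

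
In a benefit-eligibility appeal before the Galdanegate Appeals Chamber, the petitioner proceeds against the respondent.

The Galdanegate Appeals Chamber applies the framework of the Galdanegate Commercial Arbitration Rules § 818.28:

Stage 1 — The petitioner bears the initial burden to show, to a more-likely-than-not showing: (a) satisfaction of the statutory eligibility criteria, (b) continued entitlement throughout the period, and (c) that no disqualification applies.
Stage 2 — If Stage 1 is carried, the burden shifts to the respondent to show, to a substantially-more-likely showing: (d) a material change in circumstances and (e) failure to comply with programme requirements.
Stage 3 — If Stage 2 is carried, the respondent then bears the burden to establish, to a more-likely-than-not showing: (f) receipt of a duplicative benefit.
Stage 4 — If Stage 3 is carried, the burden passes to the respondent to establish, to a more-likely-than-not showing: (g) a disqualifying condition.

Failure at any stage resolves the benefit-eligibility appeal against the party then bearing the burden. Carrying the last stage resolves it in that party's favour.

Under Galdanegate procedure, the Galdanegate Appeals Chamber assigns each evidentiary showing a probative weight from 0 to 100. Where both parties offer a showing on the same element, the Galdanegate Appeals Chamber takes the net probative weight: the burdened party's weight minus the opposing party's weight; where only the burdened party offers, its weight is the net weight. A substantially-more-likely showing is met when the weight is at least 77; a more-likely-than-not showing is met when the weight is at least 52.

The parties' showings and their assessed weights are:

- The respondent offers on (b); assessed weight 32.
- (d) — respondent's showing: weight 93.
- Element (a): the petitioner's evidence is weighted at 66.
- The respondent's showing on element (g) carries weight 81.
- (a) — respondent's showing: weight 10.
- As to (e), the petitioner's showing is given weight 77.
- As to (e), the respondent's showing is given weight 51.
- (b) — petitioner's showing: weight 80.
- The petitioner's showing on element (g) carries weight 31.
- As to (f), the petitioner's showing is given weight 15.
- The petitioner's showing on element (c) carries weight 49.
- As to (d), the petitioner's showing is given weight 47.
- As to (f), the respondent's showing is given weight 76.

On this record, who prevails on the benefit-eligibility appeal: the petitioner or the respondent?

respondent

Stage 1 (petitioner, a more-likely-than-not showing, weight is at least 52): (a) net 66−10=56 ≥ 52 — meets; (b) net 80−32=48 < 52 — fails; (c) 49 < 52 — fails.
  The petitioner does not carry Stage 1.
The respondent prevails.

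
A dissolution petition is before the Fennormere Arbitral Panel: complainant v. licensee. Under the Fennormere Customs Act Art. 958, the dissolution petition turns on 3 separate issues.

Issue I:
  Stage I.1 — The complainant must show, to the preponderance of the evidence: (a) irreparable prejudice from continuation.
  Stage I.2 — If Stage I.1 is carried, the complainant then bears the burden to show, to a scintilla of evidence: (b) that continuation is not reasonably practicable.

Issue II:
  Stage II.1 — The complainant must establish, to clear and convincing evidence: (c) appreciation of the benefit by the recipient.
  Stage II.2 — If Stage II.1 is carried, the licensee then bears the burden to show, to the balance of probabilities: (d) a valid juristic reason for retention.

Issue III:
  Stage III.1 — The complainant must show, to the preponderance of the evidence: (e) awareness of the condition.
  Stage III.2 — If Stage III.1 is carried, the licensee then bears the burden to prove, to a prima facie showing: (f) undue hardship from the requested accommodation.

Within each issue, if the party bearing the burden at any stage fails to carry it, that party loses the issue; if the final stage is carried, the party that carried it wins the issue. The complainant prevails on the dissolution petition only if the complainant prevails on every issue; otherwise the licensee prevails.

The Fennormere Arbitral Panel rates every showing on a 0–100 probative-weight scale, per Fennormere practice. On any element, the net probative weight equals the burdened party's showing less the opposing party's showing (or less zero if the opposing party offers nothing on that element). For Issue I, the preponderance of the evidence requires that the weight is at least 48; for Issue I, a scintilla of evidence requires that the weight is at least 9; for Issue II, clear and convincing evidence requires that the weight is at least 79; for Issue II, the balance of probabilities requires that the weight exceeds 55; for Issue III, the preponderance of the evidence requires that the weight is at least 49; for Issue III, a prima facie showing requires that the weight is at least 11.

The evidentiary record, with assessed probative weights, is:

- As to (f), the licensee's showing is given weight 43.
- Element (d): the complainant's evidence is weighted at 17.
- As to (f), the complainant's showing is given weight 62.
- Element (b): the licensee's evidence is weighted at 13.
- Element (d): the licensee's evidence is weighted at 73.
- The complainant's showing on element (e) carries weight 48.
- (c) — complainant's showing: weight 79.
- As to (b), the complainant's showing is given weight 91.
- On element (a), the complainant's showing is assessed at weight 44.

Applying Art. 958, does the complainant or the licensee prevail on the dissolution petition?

— Issue I —
Stage I.1 (complainant, the preponderance of the evidence, weight is at least 48): (a) 44 < 48 — fails.
  Stage I.1 not carried; the complainant fails its burden.
The analysis ends at Stage I.1; the licensee prevails on this issue.
— Issue II —
Stage II.1 (complainant, clear and convincing evidence, weight is at least 79): (c) 79 ≥ 79 — meets.
  All elements met. The burden passes to the licensee.
Stage II.2 (licensee, the balance of probabilities, weight exceeds 55): (d) net 73−17=56 > 55 — meets.
  Stage II.2 carried; the final stage is satisfied.
All stages carried — the licensee prevails on this issue.
— Issue III —
Stage III.1 (complainant, the preponderance of the evidence, weight is at least 49): (e) 48 < 49 — fails.
  Not every element is met, so the complainant fails to carry Stage III.1.
The licensee prevails on this issue.
Per-issue: Issue I → licensee; Issue II → licensee; Issue III → licensee. The complainant must prevail on every issue; overall, the licensee prevails.

licensee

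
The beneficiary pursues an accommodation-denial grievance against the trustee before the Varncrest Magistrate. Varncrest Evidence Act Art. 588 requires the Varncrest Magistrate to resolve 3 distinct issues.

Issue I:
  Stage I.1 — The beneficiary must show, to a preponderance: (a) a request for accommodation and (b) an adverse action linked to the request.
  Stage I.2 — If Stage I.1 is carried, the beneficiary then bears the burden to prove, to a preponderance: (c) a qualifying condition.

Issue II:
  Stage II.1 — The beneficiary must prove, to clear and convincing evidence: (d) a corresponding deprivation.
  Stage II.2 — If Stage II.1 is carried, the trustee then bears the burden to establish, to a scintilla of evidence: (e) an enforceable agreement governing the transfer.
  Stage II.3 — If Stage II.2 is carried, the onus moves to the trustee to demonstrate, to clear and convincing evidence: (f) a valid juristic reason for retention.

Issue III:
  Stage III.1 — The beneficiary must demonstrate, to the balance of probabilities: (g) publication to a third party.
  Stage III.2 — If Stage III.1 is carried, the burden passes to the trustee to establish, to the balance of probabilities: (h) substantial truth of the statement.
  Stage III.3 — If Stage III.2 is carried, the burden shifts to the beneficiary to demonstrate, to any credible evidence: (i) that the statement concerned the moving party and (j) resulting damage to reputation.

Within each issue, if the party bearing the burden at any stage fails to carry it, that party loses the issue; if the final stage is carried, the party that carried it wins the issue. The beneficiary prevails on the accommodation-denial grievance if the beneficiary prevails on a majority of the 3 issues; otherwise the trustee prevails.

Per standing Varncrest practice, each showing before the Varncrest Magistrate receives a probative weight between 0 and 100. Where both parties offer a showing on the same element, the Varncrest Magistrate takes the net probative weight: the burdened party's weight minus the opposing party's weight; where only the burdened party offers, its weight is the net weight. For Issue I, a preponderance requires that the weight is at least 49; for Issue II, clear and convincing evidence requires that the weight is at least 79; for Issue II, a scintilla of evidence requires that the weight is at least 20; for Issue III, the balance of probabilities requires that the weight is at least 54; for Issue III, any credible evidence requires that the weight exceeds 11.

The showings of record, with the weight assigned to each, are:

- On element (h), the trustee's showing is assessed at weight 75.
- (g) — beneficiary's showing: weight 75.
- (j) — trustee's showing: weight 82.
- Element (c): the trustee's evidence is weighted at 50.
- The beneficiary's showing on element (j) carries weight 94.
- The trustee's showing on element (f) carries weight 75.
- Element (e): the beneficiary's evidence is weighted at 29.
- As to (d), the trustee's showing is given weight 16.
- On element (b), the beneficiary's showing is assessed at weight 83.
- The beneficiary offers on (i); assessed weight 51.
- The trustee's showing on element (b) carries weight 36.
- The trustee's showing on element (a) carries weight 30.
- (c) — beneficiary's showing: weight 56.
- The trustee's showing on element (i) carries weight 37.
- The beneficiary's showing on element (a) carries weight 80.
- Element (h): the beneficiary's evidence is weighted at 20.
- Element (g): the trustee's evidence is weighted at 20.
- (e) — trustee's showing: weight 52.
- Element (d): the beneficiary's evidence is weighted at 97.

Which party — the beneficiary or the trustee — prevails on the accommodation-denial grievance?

— Issue I —
At Stage I.1 the beneficiary must meet a preponderance (weight is at least 49): on (a) the weight is 80 less the opposing 30 gives net 50, ≥ 49, so (a) meets the standard; on (b) the weight is 83 less the opposing 36 gives net 47, < 49, so (b) does not meet the standard.
  The beneficiary does not carry Stage I.1.
The trustee prevails on this issue.
— Issue II —
At Stage II.1 the beneficiary must meet clear and convincing evidence (weight is at least 79): on (d) the weight is 97 less the opposing 16 gives net 81, ≥ 79, so (d) meets the standard.
  Stage II.1 is satisfied; the onus moves to the trustee.
At Stage II.2 the trustee must meet a scintilla of evidence (weight is at least 20): on (e) the weight is 52 less the opposing 29 gives net 23, which does reach 20, so (e) meets the standard.
  Stage II.2 is satisfied; the trustee continues to bear the burden.
At Stage II.3 the trustee must meet clear and convincing evidence (weight is at least 79): on (f) the weight is 75, which does not reach 79, so (f) does not meet the standard.
  Not every element is met, so the trustee fails to carry Stage II.3.
So the beneficiary prevails on this issue.
— Issue III —
Stage III.1 — burden on beneficiary; standard: the balance of probabilities (weight is at least 54).
    (g): 75 − 20 = 55 ≥ 54 [met]
  Stage III.1 is satisfied; the onus moves to the trustee.
Stage III.2 — burden on trustee; standard: the balance of probabilities (weight is at least 54).
    (h): 75 − 20 = 55 ≥ 54 [met]
  The trustee carries Stage III.2; the beneficiary now bears the burden.
Stage III.3 — burden on beneficiary; standard: any credible evidence (weight exceeds 11).
    (i): 51 − 37 = 14 > 11 [met]
    (j): 94 − 82 = 12 > 11 [met]
  All elements met at the final stage.
All stages carried — the beneficiary prevails on this issue.
Per-issue: Issue I → trustee; Issue II → beneficiary; Issue III → beneficiary. The beneficiary must prevail on a majority of issues; overall, the beneficiary prevails.

beneficiary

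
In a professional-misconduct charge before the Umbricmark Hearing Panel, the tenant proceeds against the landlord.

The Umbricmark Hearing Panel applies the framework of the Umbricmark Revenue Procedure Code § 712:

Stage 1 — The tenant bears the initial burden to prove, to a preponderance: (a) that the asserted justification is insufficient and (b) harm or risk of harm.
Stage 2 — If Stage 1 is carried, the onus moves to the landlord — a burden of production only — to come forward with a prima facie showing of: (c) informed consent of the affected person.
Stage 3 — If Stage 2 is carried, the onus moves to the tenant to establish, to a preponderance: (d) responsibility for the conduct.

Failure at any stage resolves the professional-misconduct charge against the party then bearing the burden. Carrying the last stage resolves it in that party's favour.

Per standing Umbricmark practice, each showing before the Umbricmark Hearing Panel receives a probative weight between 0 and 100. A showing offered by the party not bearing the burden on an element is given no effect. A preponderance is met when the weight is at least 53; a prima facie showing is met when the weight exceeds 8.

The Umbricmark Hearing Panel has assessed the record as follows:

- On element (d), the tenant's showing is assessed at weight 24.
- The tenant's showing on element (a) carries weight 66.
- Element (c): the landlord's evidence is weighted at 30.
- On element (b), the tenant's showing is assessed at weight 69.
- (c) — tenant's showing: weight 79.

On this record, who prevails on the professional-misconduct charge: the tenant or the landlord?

landlord

Stage 1 (tenant, a preponderance, weight is at least 53): (a) 66 ≥ 53 — meets; (b) 69 ≥ 53 — meets.
  Stage 1 carried; the burden shifts to the landlord.
Stage 2 (landlord, a prima facie showing, weight exceeds 8): (c) 30 (tenant's 79 disregarded) > 8 — meets.
  Stage 2 carried; the burden shifts to the tenant.
Stage 3 (tenant, a preponderance, weight is at least 53): (d) 24 < 53 — fails.
  Stage 3 not carried; the tenant fails its burden.
The landlord prevails.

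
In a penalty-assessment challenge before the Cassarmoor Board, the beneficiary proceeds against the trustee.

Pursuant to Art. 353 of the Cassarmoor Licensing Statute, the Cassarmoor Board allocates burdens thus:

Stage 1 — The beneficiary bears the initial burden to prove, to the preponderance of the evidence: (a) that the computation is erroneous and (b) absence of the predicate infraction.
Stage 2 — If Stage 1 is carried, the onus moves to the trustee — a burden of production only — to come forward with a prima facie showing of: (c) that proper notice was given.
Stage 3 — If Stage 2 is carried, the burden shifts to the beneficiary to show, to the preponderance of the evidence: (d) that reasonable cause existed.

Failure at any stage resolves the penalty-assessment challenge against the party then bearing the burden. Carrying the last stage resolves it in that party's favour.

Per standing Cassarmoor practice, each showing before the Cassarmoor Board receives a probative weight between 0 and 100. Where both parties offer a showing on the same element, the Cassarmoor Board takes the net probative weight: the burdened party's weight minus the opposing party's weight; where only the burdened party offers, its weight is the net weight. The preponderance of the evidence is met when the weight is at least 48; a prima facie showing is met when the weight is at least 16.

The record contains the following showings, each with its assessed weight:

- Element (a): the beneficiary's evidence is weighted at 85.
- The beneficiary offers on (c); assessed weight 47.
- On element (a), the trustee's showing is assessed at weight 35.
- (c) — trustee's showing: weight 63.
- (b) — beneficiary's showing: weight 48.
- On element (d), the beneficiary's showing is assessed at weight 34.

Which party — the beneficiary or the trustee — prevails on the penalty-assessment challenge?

At Stage 1 the beneficiary must meet the preponderance of the evidence (weight is at least 48): on (a) the weight is 85 less the opposing 35 gives net 50, which does reach 48, so (a) meets the standard; on (b) the weight is 48, which does reach 48, so (b) meets the standard.
  Stage 1 is satisfied; the onus moves to the trustee.
At Stage 2 the trustee must meet a prima facie showing (weight is at least 16): on (c) the weight is 63 less the opposing 47 gives net 16, which does reach 16, so (c) meets the standard.
  Stage 2 is satisfied; the onus moves to the beneficiary.
At Stage 3 the beneficiary must meet the preponderance of the evidence (weight is at least 48): on (d) the weight is 34, which does not reach 48, so (d) does not meet the standard.
  Not every element is met, so the beneficiary fails to carry Stage 3.
The trustee prevails.

trustee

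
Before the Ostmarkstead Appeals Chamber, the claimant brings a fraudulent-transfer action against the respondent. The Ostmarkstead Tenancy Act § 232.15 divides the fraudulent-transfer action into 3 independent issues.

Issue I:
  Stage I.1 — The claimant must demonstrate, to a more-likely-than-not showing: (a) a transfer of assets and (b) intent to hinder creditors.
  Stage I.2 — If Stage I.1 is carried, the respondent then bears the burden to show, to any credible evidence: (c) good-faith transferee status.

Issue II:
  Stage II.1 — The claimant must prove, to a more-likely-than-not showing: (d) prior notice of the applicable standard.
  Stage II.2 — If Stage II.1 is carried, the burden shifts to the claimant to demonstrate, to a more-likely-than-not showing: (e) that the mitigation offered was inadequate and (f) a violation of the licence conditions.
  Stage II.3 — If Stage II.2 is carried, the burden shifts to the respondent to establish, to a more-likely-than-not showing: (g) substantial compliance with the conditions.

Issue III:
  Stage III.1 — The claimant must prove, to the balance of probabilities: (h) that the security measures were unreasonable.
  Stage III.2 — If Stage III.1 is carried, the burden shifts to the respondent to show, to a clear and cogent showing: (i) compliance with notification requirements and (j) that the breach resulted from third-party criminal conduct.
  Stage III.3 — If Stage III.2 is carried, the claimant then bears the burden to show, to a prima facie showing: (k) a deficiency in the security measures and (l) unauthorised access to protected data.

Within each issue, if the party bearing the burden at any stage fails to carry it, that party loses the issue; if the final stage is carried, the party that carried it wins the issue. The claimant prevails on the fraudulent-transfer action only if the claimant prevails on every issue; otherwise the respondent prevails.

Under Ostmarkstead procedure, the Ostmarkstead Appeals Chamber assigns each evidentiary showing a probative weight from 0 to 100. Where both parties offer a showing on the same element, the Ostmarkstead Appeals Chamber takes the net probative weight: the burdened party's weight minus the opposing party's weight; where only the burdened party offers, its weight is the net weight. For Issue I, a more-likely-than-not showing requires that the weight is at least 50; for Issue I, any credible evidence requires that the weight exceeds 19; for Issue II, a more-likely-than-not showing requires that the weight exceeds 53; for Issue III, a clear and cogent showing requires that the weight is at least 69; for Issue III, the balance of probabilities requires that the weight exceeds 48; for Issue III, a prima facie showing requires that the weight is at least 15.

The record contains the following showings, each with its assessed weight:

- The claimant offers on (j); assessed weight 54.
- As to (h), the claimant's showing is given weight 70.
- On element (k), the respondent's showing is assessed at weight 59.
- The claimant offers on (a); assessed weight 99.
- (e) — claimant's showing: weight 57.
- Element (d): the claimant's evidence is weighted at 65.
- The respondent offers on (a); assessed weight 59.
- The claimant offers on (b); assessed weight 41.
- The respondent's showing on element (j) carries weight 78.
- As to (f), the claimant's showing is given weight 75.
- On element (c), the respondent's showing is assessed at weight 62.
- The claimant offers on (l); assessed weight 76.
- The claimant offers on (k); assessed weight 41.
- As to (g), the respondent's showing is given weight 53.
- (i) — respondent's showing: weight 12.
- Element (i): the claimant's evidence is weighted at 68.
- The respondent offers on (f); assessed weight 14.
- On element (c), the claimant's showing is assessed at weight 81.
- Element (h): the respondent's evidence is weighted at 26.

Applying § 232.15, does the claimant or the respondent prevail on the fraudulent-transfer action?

respondent

— Issue I —
Stage I.1 (claimant, a more-likely-than-not showing, weight is at least 50): (a) net 99−59=40 < 50 — fails; (b) 41 < 50 — fails.
  Not every element is met, so the claimant fails to carry Stage I.1.
The analysis ends at Stage I.1; the respondent prevails on this issue.
— Issue II —
Stage II.1 — burden on claimant; standard: a more-likely-than-not showing (weight exceeds 53).
    (d): 65 > 53 [met]
  Stage II.1 is satisfied; the claimant continues to bear the burden.
Stage II.2 — burden on claimant; standard: a more-likely-than-not showing (weight exceeds 53).
    (e): 57 > 53 [met]
    (f): 75 − 14 = 61 > 53 [met]
  Stage II.2 carried; the burden shifts to the respondent.
Stage II.3 — burden on respondent; standard: a more-likely-than-not showing (weight exceeds 53).
    (g): 53 ≤ 53 [not met]
  Not every element is met, so the respondent fails to carry Stage II.3.
The analysis ends at Stage II.3; the claimant prevails on this issue.
— Issue III —
Stage III.1 — burden on claimant; standard: the balance of probabilities (weight exceeds 48).
    (h): 70 − 26 = 44 ≤ 48 [not met]
  Not every element is met, so the claimant fails to carry Stage III.1.
So the respondent prevails on this issue.
Per-issue: Issue I → respondent; Issue II → claimant; Issue III → respondent. The claimant must prevail on every issue; overall, the respondent prevails.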